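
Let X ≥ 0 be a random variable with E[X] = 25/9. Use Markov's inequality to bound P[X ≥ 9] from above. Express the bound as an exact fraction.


μ = E[X] = 25/9, a = 9.
Markov: P[X ≥ 9] ≤ μ/a = (25/9)/9 = 25/81.
Numerically: ≈ 0.309.
(Since a = 9 > μ = 2.778, the bound 25/81 is < 1 and informative.)

P[X ≥ 9] ≤ 25/81 ≈ 0.309.


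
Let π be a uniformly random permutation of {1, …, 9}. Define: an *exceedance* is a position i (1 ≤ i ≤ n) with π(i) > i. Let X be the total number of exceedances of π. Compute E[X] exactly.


Write X = Σ_{i=1}^{9} X_i, where X_i = 1_{π(i) > i}.
For each fixed i, π(i) is uniform over {1, …, 9} (marginal of a uniform permutation), so P[π(i) > i] = (n − i)/n. Summing: Σ_{i=1}^{9} (n − i)/n = (0 + 1 + … + 8)/9 = 9(9 − 1)/(2·9) = (9 − 1)/2.
Hence E[X] = Σ_{i=1}^{9} (9 − i)/9 = 4 ≈ 4.000000.

E[X] = 4 = 4.000000.


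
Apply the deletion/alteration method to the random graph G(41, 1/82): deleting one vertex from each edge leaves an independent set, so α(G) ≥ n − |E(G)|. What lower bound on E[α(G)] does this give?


E[|E(G)|] = C(41, 2)·p = 820 · (1/82) = 10.
E[α(G)] ≥ n − E[|E(G)|] = 41 − 10 = 31.
Numerically: ≈ 31.00000.
(This is only a lower bound; the true E[α(G)] may be larger.)

E[α(G)] ≥ 31 ≈ 31.00000.


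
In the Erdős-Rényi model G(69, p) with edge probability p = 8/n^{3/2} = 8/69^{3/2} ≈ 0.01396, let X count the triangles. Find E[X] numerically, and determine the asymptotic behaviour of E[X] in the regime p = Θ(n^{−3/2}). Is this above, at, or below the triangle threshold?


Number of potential triangles: C(69, 3) = 52394.
Each occurs with probability p³ ≈ (0.01396)³ ≈ 2.719249e-06.
By linearity: E[X] = C(69, 3)·p³ ≈ 52394 · 2.719249e-06 ≈ 0.1425.
Since α = 3/2 > 1, p = c/n^{3/2} = o(1/n) is below the triangle threshold p ~ 1/n. Asymptotically E[X] ~ (c³/6)·n^{3(1−α)} = (8³/6)·n^{-1.5} → 0, so by Markov's inequality G has no triangles w.h.p.

E[X] ≈ 0.1425; in regime p = Θ(1/n^{3/2}) E[X] tends to 0 (below the triangle threshold p ~ 1/n).


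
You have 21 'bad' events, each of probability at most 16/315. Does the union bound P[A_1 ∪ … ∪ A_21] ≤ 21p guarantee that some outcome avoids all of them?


Union bound: P[∪_{i=1}^{21} A_i] ≤ Σ_i P[A_i] ≤ 21·p = 21·(16/315) = 16/15.
Numerically: 16/15 ≈ 1.0667.
Is 16/15 < 1? NO.
Since the bound 16/15 is ≥ 1, the union bound is uninformative here; it does NOT by itself certify existence.

21·p = 16/15 ≈ 1.0667; existence NOT certified by the union bound.


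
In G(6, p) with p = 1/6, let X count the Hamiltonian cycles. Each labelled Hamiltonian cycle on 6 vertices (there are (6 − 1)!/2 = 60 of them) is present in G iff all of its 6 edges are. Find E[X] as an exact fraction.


K_6 has (6 − 1)!/2 = 60 labelled Hamiltonian cycles.
For each such Hamiltonian cycle H, let X_H = 1 if all 6 edges of H are present in G. Then P[X_H = 1] = p^{6} = (1/6)^{6} = 1/46656.
Summing the indicators: E[X] = Σ_H E[X_H] = 60 · p^{6} = 60 · 1/46656 = 5/3888.
Numerically: E[X] ≈ 0.001286.

E[X] = 60 · (1/6)^{6} = 5/3888 ≈ 0.001286.


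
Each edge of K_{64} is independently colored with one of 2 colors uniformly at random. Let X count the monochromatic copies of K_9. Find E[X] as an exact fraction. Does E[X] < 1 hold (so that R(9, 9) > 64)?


E[X] = C(64, 9) · 2^{1 − 36} = 27540584512 · 2^{−35} = 27540584512/34359738368.
As a reduced fraction: E[X] = 430321633/536870912 ≈ 0.8015.
Is E[X] < 1? YES.
Since E[X] < 1, there exists a 2-coloring of K_{64} with no monochromatic K_9; hence R(9, 9) > 64.

E[X] = 430321633/536870912 ≈ 0.8015; E[X] < 1, so R(9, 9) > 64.


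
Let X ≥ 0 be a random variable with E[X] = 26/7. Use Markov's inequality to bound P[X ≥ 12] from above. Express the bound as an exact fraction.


μ = E[X] = 26/7, a = 12.
Markov: P[X ≥ 12] ≤ μ/a = (26/7)/12 = 13/42.
Numerically: ≈ 0.30952.
(Since a = 12 > μ = 3.71429, the bound 13/42 is < 1 and informative.)

P[X ≥ 12] ≤ 13/42 ≈ 0.30952.


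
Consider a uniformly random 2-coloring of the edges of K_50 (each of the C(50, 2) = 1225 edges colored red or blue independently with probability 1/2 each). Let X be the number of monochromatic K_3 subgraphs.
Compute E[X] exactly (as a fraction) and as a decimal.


Let X = Σ_S X_S over the C(50, 3) = 19600 subsets S of size 3, where X_S = 1 if the K_3 on S is monochromatic.
For a fixed S, the K_3 on S has C(3, 2) = 3 edges. P[all 3 edges red] = (1/2)^3, and likewise for blue, so P[monochromatic] = 2·(1/2)^3 = 2^{1 − 3} = 1/4.
Summing: E[X] = C(50, 3) · 2^{1 − 3} = 19600 · 1/4 = 4900.
Numerically: E[X] ≈ 4900.000000.

E[X] = C(50,3)·2^(1−C(3,2)) = 4900 ≈ 4900.000000.


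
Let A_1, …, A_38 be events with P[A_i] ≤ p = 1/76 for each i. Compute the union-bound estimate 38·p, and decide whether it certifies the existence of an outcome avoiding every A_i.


Union bound: P[∪_{i=1}^{38} A_i] ≤ Σ_i P[A_i] ≤ 38·p = 38·(1/76) = 1/2.
Numerically: 1/2 ≈ 0.5000.
Is 1/2 < 1? YES.
Since P[∪ A_i] ≤ 1/2 < 1, the complement has P[∩ A_i^c] ≥ 1 − 1/2 = 1/2 > 0, so some outcome avoids every A_i.

38·p = 1/2 ≈ 0.5000; existence CERTIFIED by the union bound.


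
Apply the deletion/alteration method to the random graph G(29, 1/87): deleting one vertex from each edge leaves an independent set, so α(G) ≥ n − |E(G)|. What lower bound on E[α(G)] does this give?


E[|E(G)|] = C(29, 2)·p = 406 · (1/87) = 14/3.
E[α(G)] ≥ n − E[|E(G)|] = 29 − 14/3 = 73/3.
Numerically: ≈ 24.33333.
(This is only a lower bound; the true E[α(G)] may be larger.)

E[α(G)] ≥ 73/3 ≈ 24.33333.


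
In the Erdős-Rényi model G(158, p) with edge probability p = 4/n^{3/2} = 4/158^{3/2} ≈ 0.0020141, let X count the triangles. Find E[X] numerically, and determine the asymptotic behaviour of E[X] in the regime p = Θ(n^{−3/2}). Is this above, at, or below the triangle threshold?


Number of potential triangles: C(158, 3) = 644956.
Each occurs with probability p³ ≈ (0.0020141)³ ≈ 8.1700193e-09.
By linearity: E[X] = C(158, 3)·p³ ≈ 644956 · 8.1700193e-09 ≈ 0.00527.
Since α = 3/2 > 1, p = c/n^{3/2} = o(1/n) is below the triangle threshold p ~ 1/n. Asymptotically E[X] ~ (c³/6)·n^{3(1−α)} = (4³/6)·n^{-1.5} → 0, so by Markov's inequality G has no triangles w.h.p.

E[X] ≈ 0.00527; in regime p = Θ(1/n^{3/2}) E[X] tends to 0 (below the triangle threshold p ~ 1/n).


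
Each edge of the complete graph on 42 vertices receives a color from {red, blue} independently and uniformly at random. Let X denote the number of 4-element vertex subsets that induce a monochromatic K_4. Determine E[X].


Let X = Σ_S X_S over the C(42, 4) = 111930 subsets S of size 4, where X_S = 1 if the K_4 on S is monochromatic.
For a fixed S, the K_4 on S has C(4, 2) = 6 edges. P[all 6 edges red] = (1/2)^6, and likewise for blue, so P[monochromatic] = 2·(1/2)^6 = 2^{1 − 6} = 1/32.
By linearity: E[X] = C(42, 4) · 2^{1 − 6} = 111930 · 1/32 = 55965/16.
Numerically: E[X] ≈ 3497.812500.

E[X] = C(42,4)·2^(1−C(4,2)) = 55965/16 ≈ 3497.812500.


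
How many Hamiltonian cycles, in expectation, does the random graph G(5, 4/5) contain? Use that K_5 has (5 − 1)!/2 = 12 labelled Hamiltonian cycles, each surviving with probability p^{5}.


K_5 has (5 − 1)!/2 = 12 labelled Hamiltonian cycles.
For each such Hamiltonian cycle H, let X_H = 1 if all 5 edges of H are present in G. Then P[X_H = 1] = p^{5} = (4/5)^{5} = 1024/3125.
Summing the indicators: E[X] = Σ_H E[X_H] = 12 · p^{5} = 12 · 1024/3125 = 12288/3125.
Numerically: E[X] ≈ 3.9322.

E[X] = 12 · (4/5)^{5} = 12288/3125 ≈ 3.9322.


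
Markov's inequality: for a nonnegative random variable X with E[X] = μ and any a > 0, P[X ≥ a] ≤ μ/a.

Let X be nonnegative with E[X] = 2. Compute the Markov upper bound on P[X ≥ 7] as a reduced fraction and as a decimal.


μ = E[X] = 2, a = 7.
Markov: P[X ≥ 7] ≤ μ/a = (2)/7 = 2/7.
Numerically: ≈ 0.2857.
(Since a = 7 > μ = 2.0000, the bound 2/7 is < 1 and informative.)

P[X ≥ 7] ≤ 2/7 ≈ 0.2857.


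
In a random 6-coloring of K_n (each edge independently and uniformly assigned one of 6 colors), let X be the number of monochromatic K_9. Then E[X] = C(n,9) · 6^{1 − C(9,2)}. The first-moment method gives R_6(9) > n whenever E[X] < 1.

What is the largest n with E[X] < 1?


We need C(n, 9) · 6^{1 − 36} < 1, i.e. C(n, 9) < 6^{36 − 1} = 1719070799748422591028658176.
Check values of n near the boundary:
  n = 4405: C(4405, 9) = 1706862792900636302463627150; 1706862792900636302463627150 < 1719070799748422591028658176? YES
  n = 4406: C(4406, 9) = 1710356485221788389505285700; 1710356485221788389505285700 < 1719070799748422591028658176? YES
  n = 4407: C(4407, 9) = 1713856532599459170657070050; 1713856532599459170657070050 < 1719070799748422591028658176? YES
  n = 4408: C(4408, 9) = 1717362945146264156457459600; 1717362945146264156457459600 < 1719070799748422591028658176? YES
  n = 4409: C(4409, 9) = 1720875732988608787686577131; 1720875732988608787686577131 < 1719070799748422591028658176? NO
  n = 4410: C(4410, 9) = 1724394906266704102180823710; 1724394906266704102180823710 < 1719070799748422591028658176? NO
  n = 4411: C(4411, 9) = 1727920475134582415883601405; 1727920475134582415883601405 < 1719070799748422591028658176? NO
The largest n with C(n, 9) < 1719070799748422591028658176 is n = 4408 (where E[X] = 35778394690547169926197075/35813974994758803979763712 ≈ 0.99901). Hence R_6(9) > 4408, i.e. R_6(9) ≥ 4409.

Largest n = 4408; hence R_6(9) > 4408.


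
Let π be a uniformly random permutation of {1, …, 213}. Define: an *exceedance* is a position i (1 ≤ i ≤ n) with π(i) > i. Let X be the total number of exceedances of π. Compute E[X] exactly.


Write X = Σ_{i=1}^{213} X_i, where X_i = 1_{π(i) > i}.
For each fixed i, π(i) is uniform over {1, …, 213} (marginal of a uniform permutation), so P[π(i) > i] = (n − i)/n. Summing: Σ_{i=1}^{213} (n − i)/n = (0 + 1 + … + 212)/213 = 213(213 − 1)/(2·213) = (213 − 1)/2.
Hence E[X] = Σ_{i=1}^{213} (213 − i)/213 = 106 ≈ 106.00000.

E[X] = 106 = 106.00000.


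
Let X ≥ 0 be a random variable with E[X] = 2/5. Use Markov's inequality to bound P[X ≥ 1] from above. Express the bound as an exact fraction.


μ = E[X] = 2/5, a = 1.
Markov: P[X ≥ 1] ≤ μ/a = (2/5)/1 = 2/5.
Numerically: ≈ 0.400000.
(Since a = 1 > μ = 0.400000, the bound 2/5 is < 1 and informative.)

P[X ≥ 1] ≤ 2/5 ≈ 0.400000.


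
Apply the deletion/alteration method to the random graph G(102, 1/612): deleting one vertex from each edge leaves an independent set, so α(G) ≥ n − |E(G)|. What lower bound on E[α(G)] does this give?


E[|E(G)|] = C(102, 2)·p = 5151 · (1/612) = 101/12.
E[α(G)] ≥ n − E[|E(G)|] = 102 − 101/12 = 1123/12.
Numerically: ≈ 93.5833.
(This is only a lower bound; the true E[α(G)] may be larger.)

E[α(G)] ≥ 1123/12 ≈ 93.5833.


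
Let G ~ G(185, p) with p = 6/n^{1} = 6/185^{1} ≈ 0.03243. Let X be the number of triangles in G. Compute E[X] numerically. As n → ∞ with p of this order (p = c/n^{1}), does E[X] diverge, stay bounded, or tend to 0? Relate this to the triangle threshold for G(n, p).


Number of potential triangles: C(185, 3) = 1038220.
Each occurs with probability p³ ≈ (0.03243)³ ≈ 3.411447e-05.
By linearity: E[X] = C(185, 3)·p³ ≈ 1038220 · 3.411447e-05 ≈ 35.4183.
Here α = 1, so p = 6/n is exactly at the triangle threshold p ~ 1/n. Asymptotically E[X] → c³/6 = 6³/6 = 36 ≈ 36.0000, a bounded constant. In this regime the triangle count is asymptotically Poisson(c³/6).

E[X] ≈ 35.4183; in regime p = Θ(1/n^{1}) E[X] stays bounded (at the triangle threshold p ~ 1/n).


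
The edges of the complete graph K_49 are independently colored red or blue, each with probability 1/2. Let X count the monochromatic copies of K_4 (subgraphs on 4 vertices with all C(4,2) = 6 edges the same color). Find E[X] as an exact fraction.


Let X = Σ_S X_S over the C(49, 4) = 211876 subsets S of size 4, where X_S = 1 if the K_4 on S is monochromatic.
For a fixed S, the K_4 on S has C(4, 2) = 6 edges. P[all 6 edges red] = (1/2)^6, and likewise for blue, so P[monochromatic] = 2·(1/2)^6 = 2^{1 − 6} = 1/32.
By linearity of expectation: E[X] = C(49, 4) · 2^{1 − 6} = 211876 · 1/32 = 52969/8.
Numerically: E[X] ≈ 6621.125.

E[X] = C(49,4)·2^(1−C(4,2)) = 52969/8 ≈ 6621.125.


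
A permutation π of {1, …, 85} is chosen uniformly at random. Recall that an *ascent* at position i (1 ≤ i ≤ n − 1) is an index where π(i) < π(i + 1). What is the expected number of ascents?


Write X = Σ X_I over i = 1, …, 84, with X_I the indicator of one ascent.
There are 84 indicators.
For each fixed i, the pair (π(i), π(i+1)) is a uniformly random ordered pair of distinct values from {1, …, 85}; by symmetry P[π(i) < π(i+1)] = 1/2.
By linearity: E[X] = 84 · (1/2) = (85 − 1) · (1/2) = 42 ≈ 42.00000.

E[X] = 42 = 42.00000.


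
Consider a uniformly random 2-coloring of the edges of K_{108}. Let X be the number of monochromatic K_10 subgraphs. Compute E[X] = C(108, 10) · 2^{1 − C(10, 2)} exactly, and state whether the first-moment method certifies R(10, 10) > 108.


E[X] = C(108, 10) · 2^{1 − 45} = 38722819230810 · 2^{−44} = 38722819230810/17592186044416.
As a reduced fraction: E[X] = 19361409615405/8796093022208 ≈ 2.2011374.
Is E[X] < 1? NO.
Since E[X] ≥ 1, the first-moment bound is inconclusive at n = 108; it does NOT by itself certify R(10, 10) > 108.

E[X] = 19361409615405/8796093022208 ≈ 2.2011374; E[X] ≥ 1; first-moment method inconclusive here.


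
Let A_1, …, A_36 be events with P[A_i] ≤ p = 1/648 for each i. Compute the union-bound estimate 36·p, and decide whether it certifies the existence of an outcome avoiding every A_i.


Union bound: P[∪_{i=1}^{36} A_i] ≤ Σ_i P[A_i] ≤ 36·p = 36·(1/648) = 1/18.
Numerically: 1/18 ≈ 0.056.
Is 1/18 < 1? YES.
Since P[∪ A_i] ≤ 1/18 < 1, the complement has P[∩ A_i^c] ≥ 1 − 1/18 = 17/18 > 0, so some outcome avoids every A_i.

36·p = 1/18 ≈ 0.056; existence CERTIFIED by the union bound.


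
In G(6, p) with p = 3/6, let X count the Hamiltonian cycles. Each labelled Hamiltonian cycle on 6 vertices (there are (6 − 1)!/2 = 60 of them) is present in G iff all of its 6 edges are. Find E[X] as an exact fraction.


K_6 has (6 − 1)!/2 = 60 labelled Hamiltonian cycles.
For each such Hamiltonian cycle H, let X_H = 1 if all 6 edges of H are present in G. Then P[X_H = 1] = p^{6} = (1/2)^{6} = 1/64.
By linearity: E[X] = Σ_H E[X_H] = 60 · p^{6} = 60 · 1/64 = 15/16.
Numerically: E[X] ≈ 0.938.

E[X] = 60 · (1/2)^{6} = 15/16 ≈ 0.938.


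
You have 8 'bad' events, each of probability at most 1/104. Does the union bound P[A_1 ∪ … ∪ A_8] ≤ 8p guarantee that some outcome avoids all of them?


Union bound: P[∪_{i=1}^{8} A_i] ≤ Σ_i P[A_i] ≤ 8·p = 8·(1/104) = 1/13.
Numerically: 1/13 ≈ 0.07692.
Is 1/13 < 1? YES.
Since P[∪ A_i] ≤ 1/13 < 1, the complement has P[∩ A_i^c] ≥ 1 − 1/13 = 12/13 > 0, so some outcome avoids every A_i.

8·p = 1/13 ≈ 0.07692; existence CERTIFIED by the union bound.


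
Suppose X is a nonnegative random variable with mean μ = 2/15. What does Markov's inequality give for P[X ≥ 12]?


μ = E[X] = 2/15, a = 12.
Markov: P[X ≥ 12] ≤ μ/a = (2/15)/12 = 1/90.
Numerically: ≈ 0.0111.
(Since a = 12 > μ = 0.1333, the bound 1/90 is < 1 and informative.)

P[X ≥ 12] ≤ 1/90 ≈ 0.0111.


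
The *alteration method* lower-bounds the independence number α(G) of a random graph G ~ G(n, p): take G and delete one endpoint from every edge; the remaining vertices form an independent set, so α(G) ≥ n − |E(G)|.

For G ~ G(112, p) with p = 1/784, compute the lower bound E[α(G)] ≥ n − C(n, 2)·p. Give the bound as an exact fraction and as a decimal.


E[|E(G)|] = C(112, 2)·p = 6216 · (1/784) = 111/14.
E[α(G)] ≥ n − E[|E(G)|] = 112 − 111/14 = 1457/14.
Numerically: ≈ 104.07143.
(This is only a lower bound; the true E[α(G)] may be larger.)

E[α(G)] ≥ 1457/14 ≈ 104.07143.


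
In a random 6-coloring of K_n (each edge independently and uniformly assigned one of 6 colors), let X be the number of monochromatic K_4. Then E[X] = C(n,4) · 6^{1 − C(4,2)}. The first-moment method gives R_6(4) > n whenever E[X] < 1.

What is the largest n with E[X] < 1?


We need C(n, 4) · 6^{1 − 6} < 1, i.e. C(n, 4) < 6^{6 − 1} = 7776.
Check values of n near the boundary:
  n = 20: C(20, 4) = 4845; 4845 < 7776? YES
  n = 21: C(21, 4) = 5985; 5985 < 7776? YES
  n = 22: C(22, 4) = 7315; 7315 < 7776? YES
  n = 23: C(23, 4) = 8855; 8855 < 7776? NO
  n = 24: C(24, 4) = 10626; 10626 < 7776? NO
  n = 25: C(25, 4) = 12650; 12650 < 7776? NO
The largest n with C(n, 4) < 7776 is n = 22 (where E[X] = 7315/7776 ≈ 0.9407). Hence R_6(4) > 22, i.e. R_6(4) ≥ 23.

Largest n = 22; hence R_6(4) > 22.


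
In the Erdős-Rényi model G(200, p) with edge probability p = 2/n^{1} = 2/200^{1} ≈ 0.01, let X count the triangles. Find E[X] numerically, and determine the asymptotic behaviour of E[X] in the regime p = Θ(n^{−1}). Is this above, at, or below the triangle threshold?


Number of potential triangles: C(200, 3) = 1313400.
Each occurs with probability p³ ≈ (0.01)³ ≈ 1.00000e-06.
By linearity: E[X] = C(200, 3)·p³ ≈ 1313400 · 1.00000e-06 ≈ 1.313.
Here α = 1, so p = 2/n is exactly at the triangle threshold p ~ 1/n. Asymptotically E[X] → c³/6 = 2³/6 = 4/3 ≈ 1.333, a bounded constant. In this regime the triangle count is asymptotically Poisson(c³/6).

E[X] ≈ 1.313; in regime p = Θ(1/n^{1}) E[X] stays bounded (at the triangle threshold p ~ 1/n).


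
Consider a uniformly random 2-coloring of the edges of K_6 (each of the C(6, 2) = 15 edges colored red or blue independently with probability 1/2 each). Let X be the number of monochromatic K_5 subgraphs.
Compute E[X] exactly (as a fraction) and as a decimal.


Let X = Σ_S X_S over the C(6, 5) = 6 subsets S of size 5, where X_S = 1 if the K_5 on S is monochromatic.
For a fixed S, the K_5 on S has C(5, 2) = 10 edges. P[all 10 edges red] = (1/2)^10, and likewise for blue, so P[monochromatic] = 2·(1/2)^10 = 2^{1 − 10} = 1/512.
By linearity of expectation: E[X] = C(6, 5) · 2^{1 − 10} = 6 · 1/512 = 3/256.
Numerically: E[X] ≈ 0.011719.

E[X] = C(6,5)·2^(1−C(5,2)) = 3/256 ≈ 0.011719.


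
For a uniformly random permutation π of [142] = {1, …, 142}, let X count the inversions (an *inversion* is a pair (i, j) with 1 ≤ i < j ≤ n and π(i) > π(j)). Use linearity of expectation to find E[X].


Write X = Σ X_I over the C(142, 2) = 10011 pairs i < j, with X_I the indicator of one inversion.
There are 10011 indicators.
For each fixed pair i < j, the values π(i) and π(j) are two distinct elements of {1, …, 142} in uniformly random order; by symmetry P[π(i) > π(j)] = 1/2.
By linearity: E[X] = 10011 · (1/2) = C(142, 2) · (1/2) = 10011/2 = 10011/2 ≈ 5005.50000.

E[X] = 10011/2 = 5005.50000.


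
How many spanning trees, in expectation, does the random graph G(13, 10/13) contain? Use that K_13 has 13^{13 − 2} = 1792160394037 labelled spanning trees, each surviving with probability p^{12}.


K_13 has 13^{13 − 2} = 1792160394037 labelled spanning trees.
For each such spanning tree H, let X_H = 1 if all 12 edges of H are present in G. Then P[X_H = 1] = p^{12} = (10/13)^{12} = 1000000000000/23298085122481.
By linearity: E[X] = Σ_H E[X_H] = 1792160394037 · p^{12} = 1792160394037 · 1000000000000/23298085122481 = 1000000000000/13.
Numerically: E[X] ≈ 7.69e+10.

E[X] = 1792160394037 · (10/13)^{12} = 1000000000000/13 ≈ 7.69e+10.


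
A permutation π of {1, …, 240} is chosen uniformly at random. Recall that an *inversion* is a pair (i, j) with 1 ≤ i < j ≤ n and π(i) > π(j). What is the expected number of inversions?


Write X = Σ X_I over the C(240, 2) = 28680 pairs i < j, with X_I the indicator of one inversion.
There are 28680 indicators.
For each fixed pair i < j, the values π(i) and π(j) are two distinct elements of {1, …, 240} in uniformly random order; by symmetry P[π(i) > π(j)] = 1/2.
By linearity: E[X] = 28680 · (1/2) = C(240, 2) · (1/2) = 28680/2 = 14340 ≈ 14340.0000.

E[X] = 14340 = 14340.0000.


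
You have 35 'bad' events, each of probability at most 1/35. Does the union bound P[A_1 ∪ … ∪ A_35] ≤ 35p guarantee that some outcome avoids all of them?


Union bound: P[∪_{i=1}^{35} A_i] ≤ Σ_i P[A_i] ≤ 35·p = 35·(1/35) = 1.
Numerically: 1 ≈ 1.000000.
Is 1 < 1? NO.
Since the bound 1 is ≥ 1, the union bound is uninformative here; it does NOT by itself certify existence.

35·p = 1 ≈ 1.000000; existence NOT certified by the union bound.


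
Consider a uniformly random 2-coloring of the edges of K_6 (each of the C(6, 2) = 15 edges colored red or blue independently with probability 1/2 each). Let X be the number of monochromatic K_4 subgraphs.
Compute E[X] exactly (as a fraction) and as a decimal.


Let X = Σ_S X_S over the C(6, 4) = 15 subsets S of size 4, where X_S = 1 if the K_4 on S is monochromatic.
For a fixed S, the K_4 on S has C(4, 2) = 6 edges. P[all 6 edges red] = (1/2)^6, and likewise for blue, so P[monochromatic] = 2·(1/2)^6 = 2^{1 − 6} = 1/32.
By linearity: E[X] = C(6, 4) · 2^{1 − 6} = 15 · 1/32 = 15/32.
Numerically: E[X] ≈ 0.4688.

E[X] = C(6,4)·2^(1−C(4,2)) = 15/32 ≈ 0.4688.


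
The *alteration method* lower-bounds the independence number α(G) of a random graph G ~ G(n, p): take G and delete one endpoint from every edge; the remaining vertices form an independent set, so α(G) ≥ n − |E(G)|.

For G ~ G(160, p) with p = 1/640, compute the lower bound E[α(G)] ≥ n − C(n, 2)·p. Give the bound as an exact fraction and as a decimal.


E[|E(G)|] = C(160, 2)·p = 12720 · (1/640) = 159/8.
E[α(G)] ≥ n − E[|E(G)|] = 160 − 159/8 = 1121/8.
Numerically: ≈ 140.125000.
(This is only a lower bound; the true E[α(G)] may be larger.)

E[α(G)] ≥ 1121/8 ≈ 140.125000.


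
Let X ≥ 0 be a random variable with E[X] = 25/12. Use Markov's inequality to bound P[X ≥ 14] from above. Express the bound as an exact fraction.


μ = E[X] = 25/12, a = 14.
Markov: P[X ≥ 14] ≤ μ/a = (25/12)/14 = 25/168.
Numerically: ≈ 0.1488.
(Since a = 14 > μ = 2.0833, the bound 25/168 is < 1 and informative.)

P[X ≥ 14] ≤ 25/168 ≈ 0.1488.


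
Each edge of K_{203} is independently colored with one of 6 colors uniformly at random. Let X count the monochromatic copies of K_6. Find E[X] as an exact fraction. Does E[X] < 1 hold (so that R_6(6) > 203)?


E[X] = C(203, 6) · 6^{1 − 15} = 90210944670 · 6^{−14} = 90210944670/78364164096.
As a reduced fraction: E[X] = 15035157445/13060694016 ≈ 1.1512.
Is E[X] < 1? NO.
Since E[X] ≥ 1, the first-moment bound is inconclusive at n = 203; it does NOT by itself certify R_6(6) > 203.

E[X] = 15035157445/13060694016 ≈ 1.1512; E[X] ≥ 1; first-moment method inconclusive here.


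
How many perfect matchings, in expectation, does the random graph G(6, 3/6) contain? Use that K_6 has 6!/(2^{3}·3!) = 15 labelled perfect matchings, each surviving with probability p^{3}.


K_6 has 6!/(2^{3}·3!) = 15 labelled perfect matchings.
For each such perfect matching H, let X_H = 1 if all 3 edges of H are present in G. Then P[X_H = 1] = p^{3} = (1/2)^{3} = 1/8.
By linearity of expectation: E[X] = Σ_H E[X_H] = 15 · p^{3} = 15 · 1/8 = 15/8.
Numerically: E[X] ≈ 1.88.

E[X] = 15 · (1/2)^{3} = 15/8 ≈ 1.88.


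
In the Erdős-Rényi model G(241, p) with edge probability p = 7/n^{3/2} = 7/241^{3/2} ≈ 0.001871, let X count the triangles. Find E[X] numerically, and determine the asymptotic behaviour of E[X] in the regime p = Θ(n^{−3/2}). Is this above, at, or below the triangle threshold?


Number of potential triangles: C(241, 3) = 2303960.
Each occurs with probability p³ ≈ (0.001871)³ ≈ 6.5496400e-09.
By linearity: E[X] = C(241, 3)·p³ ≈ 2303960 · 6.5496400e-09 ≈ 0.01509.
Since α = 3/2 > 1, p = c/n^{3/2} = o(1/n) is below the triangle threshold p ~ 1/n. Asymptotically E[X] ~ (c³/6)·n^{3(1−α)} = (7³/6)·n^{-1.5} → 0, so by Markov's inequality G has no triangles w.h.p.

E[X] ≈ 0.01509; in regime p = Θ(1/n^{3/2}) E[X] tends to 0 (below the triangle threshold p ~ 1/n).


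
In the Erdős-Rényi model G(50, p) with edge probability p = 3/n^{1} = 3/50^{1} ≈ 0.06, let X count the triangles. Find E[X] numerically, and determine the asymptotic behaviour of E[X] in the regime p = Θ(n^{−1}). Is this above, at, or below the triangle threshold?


Number of potential triangles: C(50, 3) = 19600.
Each occurs with probability p³ ≈ (0.06)³ ≈ 2.160000e-04.
By linearity: E[X] = C(50, 3)·p³ ≈ 19600 · 2.160000e-04 ≈ 4.2336.
Here α = 1, so p = 3/n is exactly at the triangle threshold p ~ 1/n. Asymptotically E[X] → c³/6 = 3³/6 = 9/2 ≈ 4.5000, a bounded constant. In this regime the triangle count is asymptotically Poisson(c³/6).

E[X] ≈ 4.2336; in regime p = Θ(1/n^{1}) E[X] stays bounded (at the triangle threshold p ~ 1/n).


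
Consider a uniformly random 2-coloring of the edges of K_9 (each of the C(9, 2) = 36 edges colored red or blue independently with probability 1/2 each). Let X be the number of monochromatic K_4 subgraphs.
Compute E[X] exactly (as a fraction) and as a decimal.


Let X = Σ_S X_S over the C(9, 4) = 126 subsets S of size 4, where X_S = 1 if the K_4 on S is monochromatic.
For a fixed S, the K_4 on S has C(4, 2) = 6 edges. P[all 6 edges red] = (1/2)^6, and likewise for blue, so P[monochromatic] = 2·(1/2)^6 = 2^{1 − 6} = 1/32.
By linearity of expectation: E[X] = C(9, 4) · 2^{1 − 6} = 126 · 1/32 = 63/16.
Numerically: E[X] ≈ 3.9375.

E[X] = C(9,4)·2^(1−C(4,2)) = 63/16 ≈ 3.9375.


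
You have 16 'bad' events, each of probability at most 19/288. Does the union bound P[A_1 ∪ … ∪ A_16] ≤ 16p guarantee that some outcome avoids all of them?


Union bound: P[∪_{i=1}^{16} A_i] ≤ Σ_i P[A_i] ≤ 16·p = 16·(19/288) = 19/18.
Numerically: 19/18 ≈ 1.05556.
Is 19/18 < 1? NO.
Since the bound 19/18 is ≥ 1, the union bound is uninformative here; it does NOT by itself certify existence.

16·p = 19/18 ≈ 1.05556; existence NOT certified by the union bound.


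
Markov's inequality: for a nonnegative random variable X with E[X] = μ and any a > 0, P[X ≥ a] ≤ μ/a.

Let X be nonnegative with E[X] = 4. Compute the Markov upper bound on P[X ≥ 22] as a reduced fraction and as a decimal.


μ = E[X] = 4, a = 22.
Markov: P[X ≥ 22] ≤ μ/a = (4)/22 = 2/11.
Numerically: ≈ 0.18182.
(Since a = 22 > μ = 4.00000, the bound 2/11 is < 1 and informative.)

P[X ≥ 22] ≤ 2/11 ≈ 0.18182.


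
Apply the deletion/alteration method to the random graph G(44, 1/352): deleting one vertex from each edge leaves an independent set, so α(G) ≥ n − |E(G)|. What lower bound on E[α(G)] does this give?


E[|E(G)|] = C(44, 2)·p = 946 · (1/352) = 43/16.
E[α(G)] ≥ n − E[|E(G)|] = 44 − 43/16 = 661/16.
Numerically: ≈ 41.31250.
(This is only a lower bound; the true E[α(G)] may be larger.)

E[α(G)] ≥ 661/16 ≈ 41.31250.


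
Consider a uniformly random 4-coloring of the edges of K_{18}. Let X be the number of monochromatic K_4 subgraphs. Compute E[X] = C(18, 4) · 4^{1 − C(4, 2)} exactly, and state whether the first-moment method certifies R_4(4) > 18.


E[X] = C(18, 4) · 4^{1 − 6} = 3060 · 4^{−5} = 3060/1024.
As a reduced fraction: E[X] = 765/256 ≈ 2.988281.
Is E[X] < 1? NO.
Since E[X] ≥ 1, the first-moment bound is inconclusive at n = 18; it does NOT by itself certify R_4(4) > 18.

E[X] = 765/256 ≈ 2.988281; E[X] ≥ 1; first-moment method inconclusive here.


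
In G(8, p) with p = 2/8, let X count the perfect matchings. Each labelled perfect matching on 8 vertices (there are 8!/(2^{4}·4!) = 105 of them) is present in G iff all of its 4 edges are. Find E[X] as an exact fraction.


K_8 has 8!/(2^{4}·4!) = 105 labelled perfect matchings.
For each such perfect matching H, let X_H = 1 if all 4 edges of H are present in G. Then P[X_H = 1] = p^{4} = (1/4)^{4} = 1/256.
Summing the indicators: E[X] = Σ_H E[X_H] = 105 · p^{4} = 105 · 1/256 = 105/256.
Numerically: E[X] ≈ 0.4102.

E[X] = 105 · (1/4)^{4} = 105/256 ≈ 0.4102.


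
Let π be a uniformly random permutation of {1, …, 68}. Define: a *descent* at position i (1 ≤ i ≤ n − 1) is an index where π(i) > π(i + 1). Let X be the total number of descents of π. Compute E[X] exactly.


Write X = Σ X_I over i = 1, …, 67, with X_I the indicator of one descent.
There are 67 indicators.
For each fixed i, the pair (π(i), π(i+1)) is a uniformly random ordered pair of distinct values from {1, …, 68}; by symmetry P[π(i) > π(i+1)] = 1/2.
By linearity: E[X] = 67 · (1/2) = (68 − 1) · (1/2) = 67/2 ≈ 33.500000.

E[X] = 67/2 = 33.500000.


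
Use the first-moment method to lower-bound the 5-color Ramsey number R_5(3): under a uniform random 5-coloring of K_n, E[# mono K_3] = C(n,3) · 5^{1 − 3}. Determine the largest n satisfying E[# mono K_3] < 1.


We need C(n, 3) · 5^{1 − 3} < 1, i.e. C(n, 3) < 5^{3 − 1} = 25.
Check values of n near the boundary:
  n = 4: C(4, 3) = 4; 4 < 25? YES
  n = 5: C(5, 3) = 10; 10 < 25? YES
  n = 6: C(6, 3) = 20; 20 < 25? YES
  n = 7: C(7, 3) = 35; 35 < 25? NO
  n = 8: C(8, 3) = 56; 56 < 25? NO
The largest n with C(n, 3) < 25 is n = 6 (where E[X] = 4/5 ≈ 0.800000). Hence R_5(3) > 6, i.e. R_5(3) ≥ 7.

Largest n = 6; hence R_5(3) > 6.


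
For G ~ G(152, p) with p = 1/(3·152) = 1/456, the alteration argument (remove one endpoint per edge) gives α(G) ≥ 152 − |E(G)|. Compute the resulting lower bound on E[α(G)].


E[|E(G)|] = C(152, 2)·p = 11476 · (1/456) = 151/6.
E[α(G)] ≥ n − E[|E(G)|] = 152 − 151/6 = 761/6.
Numerically: ≈ 126.833.
(This is only a lower bound; the true E[α(G)] may be larger.)

E[α(G)] ≥ 761/6 ≈ 126.833.


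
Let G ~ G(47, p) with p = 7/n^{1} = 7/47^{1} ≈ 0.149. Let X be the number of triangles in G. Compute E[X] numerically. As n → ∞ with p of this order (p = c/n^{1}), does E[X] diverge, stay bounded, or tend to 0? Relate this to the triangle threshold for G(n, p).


Number of potential triangles: C(47, 3) = 16215.
Each occurs with probability p³ ≈ (0.149)³ ≈ 3.30370e-03.
By linearity: E[X] = C(47, 3)·p³ ≈ 16215 · 3.30370e-03 ≈ 53.569.
Here α = 1, so p = 7/n is exactly at the triangle threshold p ~ 1/n. Asymptotically E[X] → c³/6 = 7³/6 = 343/6 ≈ 57.167, a bounded constant. In this regime the triangle count is asymptotically Poisson(c³/6).

E[X] ≈ 53.569; in regime p = Θ(1/n^{1}) E[X] stays bounded (at the triangle threshold p ~ 1/n).


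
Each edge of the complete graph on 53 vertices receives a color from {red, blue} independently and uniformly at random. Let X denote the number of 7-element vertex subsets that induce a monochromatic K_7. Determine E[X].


Let X = Σ_S X_S over the C(53, 7) = 154143080 subsets S of size 7, where X_S = 1 if the K_7 on S is monochromatic.
For a fixed S, the K_7 on S has C(7, 2) = 21 edges. P[all 21 edges red] = (1/2)^21, and likewise for blue, so P[monochromatic] = 2·(1/2)^21 = 2^{1 − 21} = 1/1048576.
By linearity of expectation: E[X] = C(53, 7) · 2^{1 − 21} = 154143080 · 1/1048576 = 19267885/131072.
Numerically: E[X] ≈ 147.002296.

E[X] = C(53,7)·2^(1−C(7,2)) = 19267885/131072 ≈ 147.002296.


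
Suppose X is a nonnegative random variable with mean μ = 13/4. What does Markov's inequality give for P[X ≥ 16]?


μ = E[X] = 13/4, a = 16.
Markov: P[X ≥ 16] ≤ μ/a = (13/4)/16 = 13/64.
Numerically: ≈ 0.203.
(Since a = 16 > μ = 3.250, the bound 13/64 is < 1 and informative.)

P[X ≥ 16] ≤ 13/64 ≈ 0.203.


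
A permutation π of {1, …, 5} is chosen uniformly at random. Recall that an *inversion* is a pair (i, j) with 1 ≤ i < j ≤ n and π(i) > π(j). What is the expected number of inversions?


Write X = Σ X_I over the C(5, 2) = 10 pairs i < j, with X_I the indicator of one inversion.
There are 10 indicators.
For each fixed pair i < j, the values π(i) and π(j) are two distinct elements of {1, …, 5} in uniformly random order; by symmetry P[π(i) > π(j)] = 1/2.
By linearity: E[X] = 10 · (1/2) = C(5, 2) · (1/2) = 10/2 = 5 ≈ 5.000000.

E[X] = 5 = 5.000000.


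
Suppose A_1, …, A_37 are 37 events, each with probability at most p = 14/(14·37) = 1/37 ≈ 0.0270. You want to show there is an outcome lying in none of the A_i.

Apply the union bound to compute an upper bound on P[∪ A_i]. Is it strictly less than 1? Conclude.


Union bound: P[∪_{i=1}^{37} A_i] ≤ Σ_i P[A_i] ≤ 37·p = 37·(1/37) = 1.
Numerically: 1 ≈ 1.0000.
Is 1 < 1? NO.
Since the bound 1 is ≥ 1, the union bound is uninformative here; it does NOT by itself certify existence.

37·p = 1 ≈ 1.0000; existence NOT certified by the union bound.


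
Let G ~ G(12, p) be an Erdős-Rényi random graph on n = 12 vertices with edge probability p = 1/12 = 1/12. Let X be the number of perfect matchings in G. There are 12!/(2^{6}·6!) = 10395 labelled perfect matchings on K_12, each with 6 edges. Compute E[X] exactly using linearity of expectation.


K_12 has 12!/(2^{6}·6!) = 10395 labelled perfect matchings.
For each such perfect matching H, let X_H = 1 if all 6 edges of H are present in G. Then P[X_H = 1] = p^{6} = (1/12)^{6} = 1/2985984.
By linearity: E[X] = Σ_H E[X_H] = 10395 · p^{6} = 10395 · 1/2985984 = 385/110592.
Numerically: E[X] ≈ 0.00348.

E[X] = 10395 · (1/12)^{6} = 385/110592 ≈ 0.00348.


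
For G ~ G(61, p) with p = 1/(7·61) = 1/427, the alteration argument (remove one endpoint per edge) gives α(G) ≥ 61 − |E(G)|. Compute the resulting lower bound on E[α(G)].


E[|E(G)|] = C(61, 2)·p = 1830 · (1/427) = 30/7.
E[α(G)] ≥ n − E[|E(G)|] = 61 − 30/7 = 397/7.
Numerically: ≈ 56.7143.
(This is only a lower bound; the true E[α(G)] may be larger.)

E[α(G)] ≥ 397/7 ≈ 56.7143.


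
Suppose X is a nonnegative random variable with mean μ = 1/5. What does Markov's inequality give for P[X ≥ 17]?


μ = E[X] = 1/5, a = 17.
Markov: P[X ≥ 17] ≤ μ/a = (1/5)/17 = 1/85.
Numerically: ≈ 0.0118.
(Since a = 17 > μ = 0.2000, the bound 1/85 is < 1 and informative.)

P[X ≥ 17] ≤ 1/85 ≈ 0.0118.


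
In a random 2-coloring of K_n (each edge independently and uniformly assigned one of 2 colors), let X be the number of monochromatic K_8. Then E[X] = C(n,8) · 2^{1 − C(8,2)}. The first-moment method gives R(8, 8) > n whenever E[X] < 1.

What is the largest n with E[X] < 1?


We need C(n, 8) · 2^{1 − 28} < 1, i.e. C(n, 8) < 2^{28 − 1} = 134217728.
Check values of n near the boundary:
  n = 37: C(37, 8) = 38608020; 38608020 < 134217728? YES
  n = 38: C(38, 8) = 48903492; 48903492 < 134217728? YES
  n = 39: C(39, 8) = 61523748; 61523748 < 134217728? YES
  n = 40: C(40, 8) = 76904685; 76904685 < 134217728? YES
  n = 41: C(41, 8) = 95548245; 95548245 < 134217728? YES
  n = 42: C(42, 8) = 118030185; 118030185 < 134217728? YES
  n = 43: C(43, 8) = 145008513; 145008513 < 134217728? NO
The largest n with C(n, 8) < 134217728 is n = 42 (where E[X] = 118030185/134217728 ≈ 0.879). Hence R(8, 8) > 42, i.e. R(8, 8) ≥ 43.

Largest n = 42; hence R(8, 8) > 42.


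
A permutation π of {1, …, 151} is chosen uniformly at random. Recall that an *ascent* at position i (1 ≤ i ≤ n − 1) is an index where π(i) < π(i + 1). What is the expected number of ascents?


Write X = Σ X_I over i = 1, …, 150, with X_I the indicator of one ascent.
There are 150 indicators.
For each fixed i, the pair (π(i), π(i+1)) is a uniformly random ordered pair of distinct values from {1, …, 151}; by symmetry P[π(i) < π(i+1)] = 1/2.
By linearity: E[X] = 150 · (1/2) = (151 − 1) · (1/2) = 75 ≈ 75.00000.

E[X] = 75 = 75.00000.


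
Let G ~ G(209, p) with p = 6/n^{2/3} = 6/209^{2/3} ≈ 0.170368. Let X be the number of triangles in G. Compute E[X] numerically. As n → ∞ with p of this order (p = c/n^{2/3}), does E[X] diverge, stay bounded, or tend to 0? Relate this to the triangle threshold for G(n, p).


Number of potential triangles: C(209, 3) = 1499784.
Each occurs with probability p³ ≈ (0.170368)³ ≈ 4.94494174e-03.
By linearity: E[X] = C(209, 3)·p³ ≈ 1499784 · 4.94494174e-03 ≈ 7416.344498.
Since α = 2/3 < 1, p = c/n^{2/3} ≫ 1/n is above the triangle threshold p ~ 1/n. Asymptotically E[X] ~ (c³/6)·n^{3(1−α)} = (6³/6)·n^{1} → ∞; triangles are abundant w.h.p.

E[X] ≈ 7416.344498; in regime p = Θ(1/n^{2/3}) E[X] diverges (above the triangle threshold p ~ 1/n).


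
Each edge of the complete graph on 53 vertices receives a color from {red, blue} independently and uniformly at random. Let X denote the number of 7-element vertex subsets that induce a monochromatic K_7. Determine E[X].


Let X = Σ_S X_S over the C(53, 7) = 154143080 subsets S of size 7, where X_S = 1 if the K_7 on S is monochromatic.
For a fixed S, the K_7 on S has C(7, 2) = 21 edges. P[all 21 edges red] = (1/2)^21, and likewise for blue, so P[monochromatic] = 2·(1/2)^21 = 2^{1 − 21} = 1/1048576.
Summing: E[X] = C(53, 7) · 2^{1 − 21} = 154143080 · 1/1048576 = 19267885/131072.
Numerically: E[X] ≈ 147.0023.

E[X] = C(53,7)·2^(1−C(7,2)) = 19267885/131072 ≈ 147.0023.


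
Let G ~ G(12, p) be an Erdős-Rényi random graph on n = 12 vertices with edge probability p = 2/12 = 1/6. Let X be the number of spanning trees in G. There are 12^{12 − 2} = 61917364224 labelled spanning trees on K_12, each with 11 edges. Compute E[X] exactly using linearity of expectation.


K_12 has 12^{12 − 2} = 61917364224 labelled spanning trees.
For each such spanning tree H, let X_H = 1 if all 11 edges of H are present in G. Then P[X_H = 1] = p^{11} = (1/6)^{11} = 1/362797056.
By linearity: E[X] = Σ_H E[X_H] = 61917364224 · p^{11} = 61917364224 · 1/362797056 = 512/3.
Numerically: E[X] ≈ 170.667.

E[X] = 61917364224 · (1/6)^{11} = 512/3 ≈ 170.667.


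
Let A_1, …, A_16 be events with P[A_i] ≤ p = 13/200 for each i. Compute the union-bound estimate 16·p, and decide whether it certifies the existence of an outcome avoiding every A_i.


Union bound: P[∪_{i=1}^{16} A_i] ≤ Σ_i P[A_i] ≤ 16·p = 16·(13/200) = 26/25.
Numerically: 26/25 ≈ 1.040000.
Is 26/25 < 1? NO.
Since the bound 26/25 is ≥ 1, the union bound is uninformative here; it does NOT by itself certify existence.

16·p = 26/25 ≈ 1.040000; existence NOT certified by the union bound.


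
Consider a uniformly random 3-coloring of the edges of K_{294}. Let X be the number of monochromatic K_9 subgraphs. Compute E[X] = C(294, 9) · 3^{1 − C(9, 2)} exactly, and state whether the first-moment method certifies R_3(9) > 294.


E[X] = C(294, 9) · 3^{1 − 36} = 39963546001186808 · 3^{−35} = 39963546001186808/50031545098999707.
As a reduced fraction: E[X] = 39963546001186808/50031545098999707 ≈ 0.799.
Is E[X] < 1? YES.
Since E[X] < 1, there exists a 3-coloring of K_{294} with no monochromatic K_9; hence R_3(9) > 294.

E[X] = 39963546001186808/50031545098999707 ≈ 0.799; E[X] < 1, so R_3(9) > 294.


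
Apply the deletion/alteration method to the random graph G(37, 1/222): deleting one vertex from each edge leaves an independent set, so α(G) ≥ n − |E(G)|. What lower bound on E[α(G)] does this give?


E[|E(G)|] = C(37, 2)·p = 666 · (1/222) = 3.
E[α(G)] ≥ n − E[|E(G)|] = 37 − 3 = 34.
Numerically: ≈ 34.000.
(This is only a lower bound; the true E[α(G)] may be larger.)

E[α(G)] ≥ 34 ≈ 34.000.


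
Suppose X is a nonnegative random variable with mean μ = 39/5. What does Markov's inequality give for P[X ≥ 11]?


μ = E[X] = 39/5, a = 11.
Markov: P[X ≥ 11] ≤ μ/a = (39/5)/11 = 39/55.
Numerically: ≈ 0.7091.
(Since a = 11 > μ = 7.8000, the bound 39/55 is < 1 and informative.)

P[X ≥ 11] ≤ 39/55 ≈ 0.7091.


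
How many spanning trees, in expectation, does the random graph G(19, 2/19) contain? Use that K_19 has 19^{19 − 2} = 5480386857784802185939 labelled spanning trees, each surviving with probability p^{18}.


K_19 has 19^{19 − 2} = 5480386857784802185939 labelled spanning trees.
For each such spanning tree H, let X_H = 1 if all 18 edges of H are present in G. Then P[X_H = 1] = p^{18} = (2/19)^{18} = 262144/104127350297911241532841.
By linearity: E[X] = Σ_H E[X_H] = 5480386857784802185939 · p^{18} = 5480386857784802185939 · 262144/104127350297911241532841 = 262144/19.
Numerically: E[X] ≈ 13797.1.

E[X] = 5480386857784802185939 · (2/19)^{18} = 262144/19 ≈ 13797.1.
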